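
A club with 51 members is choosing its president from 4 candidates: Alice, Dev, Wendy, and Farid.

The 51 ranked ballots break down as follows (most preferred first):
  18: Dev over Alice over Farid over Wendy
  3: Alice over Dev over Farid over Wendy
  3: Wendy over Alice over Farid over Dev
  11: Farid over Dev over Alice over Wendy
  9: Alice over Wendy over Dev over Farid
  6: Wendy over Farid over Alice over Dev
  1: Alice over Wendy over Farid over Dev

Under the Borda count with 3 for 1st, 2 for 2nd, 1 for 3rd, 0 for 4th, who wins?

Alice: 18×2 + 3×3 + 3×2 + 11×1 + 9×3 + 6×1 + 1×3 = 98
Dev: 18×3 + 3×2 + 3×0 + 11×2 + 9×1 + 6×0 + 1×0 = 91
Wendy: 18×0 + 3×0 + 3×3 + 11×0 + 9×2 + 6×3 + 1×2 = 47
Farid: 18×1 + 3×1 + 3×1 + 11×3 + 9×0 + 6×2 + 1×1 = 70

Alice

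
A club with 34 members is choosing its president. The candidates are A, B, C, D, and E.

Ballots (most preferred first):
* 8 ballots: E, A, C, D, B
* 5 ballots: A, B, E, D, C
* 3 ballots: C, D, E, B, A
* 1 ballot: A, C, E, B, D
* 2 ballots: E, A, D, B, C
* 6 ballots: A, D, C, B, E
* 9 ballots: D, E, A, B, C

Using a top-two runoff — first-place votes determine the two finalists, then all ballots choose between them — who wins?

E

Round 1 first-place votes: A 12, B 0, C 3, D 9, E 10. A and E advance.
Runoff: A is ranked above E on 12 ballots, E above A on 22.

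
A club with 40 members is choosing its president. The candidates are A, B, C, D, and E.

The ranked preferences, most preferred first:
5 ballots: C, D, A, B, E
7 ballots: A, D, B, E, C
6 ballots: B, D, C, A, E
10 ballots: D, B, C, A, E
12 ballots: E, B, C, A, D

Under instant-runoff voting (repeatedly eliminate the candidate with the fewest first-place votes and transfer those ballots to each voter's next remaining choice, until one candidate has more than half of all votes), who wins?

Round 1: A 7, B 6, C 5, D 10, E 12. C eliminated.
Round 2: A 7, B 6, D 15, E 12. B eliminated.
Round 3: A 7, D 21, E 12. D has a majority (≥21).

D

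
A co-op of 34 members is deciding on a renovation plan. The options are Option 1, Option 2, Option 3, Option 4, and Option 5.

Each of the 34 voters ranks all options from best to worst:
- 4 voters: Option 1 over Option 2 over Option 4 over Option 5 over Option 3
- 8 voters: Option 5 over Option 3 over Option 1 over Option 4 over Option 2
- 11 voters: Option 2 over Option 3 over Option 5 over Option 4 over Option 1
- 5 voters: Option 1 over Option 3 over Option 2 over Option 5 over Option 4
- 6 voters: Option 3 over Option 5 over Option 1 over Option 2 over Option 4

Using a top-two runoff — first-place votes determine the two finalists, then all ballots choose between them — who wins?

Round 1 first-place votes: Option 1 9, Option 2 11, Option 3 6, Option 4 0, Option 5 8. Option 2 and Option 1 advance.
Runoff: Option 2 is ranked above Option 1 on 11 ballots, Option 1 above Option 2 on 23.

Option 1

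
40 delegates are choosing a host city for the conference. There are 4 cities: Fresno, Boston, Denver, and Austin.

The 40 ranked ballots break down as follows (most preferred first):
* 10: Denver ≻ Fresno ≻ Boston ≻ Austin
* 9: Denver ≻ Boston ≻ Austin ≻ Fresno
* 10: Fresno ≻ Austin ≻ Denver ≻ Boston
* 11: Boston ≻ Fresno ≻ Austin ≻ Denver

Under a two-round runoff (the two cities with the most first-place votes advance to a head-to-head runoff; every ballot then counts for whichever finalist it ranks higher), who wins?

Round 1 first-place votes: Fresno 10, Boston 11, Denver 19, Austin 0. Denver and Boston advance.
Runoff: Denver is ranked above Boston on 29 ballots, Boston above Denver on 11.

Denver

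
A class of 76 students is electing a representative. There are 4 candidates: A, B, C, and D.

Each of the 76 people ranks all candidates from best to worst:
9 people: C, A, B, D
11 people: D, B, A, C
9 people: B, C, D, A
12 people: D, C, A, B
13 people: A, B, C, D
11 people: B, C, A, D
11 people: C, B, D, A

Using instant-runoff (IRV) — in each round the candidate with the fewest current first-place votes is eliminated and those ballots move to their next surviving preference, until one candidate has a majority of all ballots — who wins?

Round 1: A 13, B 20, C 20, D 23. A eliminated.
Round 2: B 33, C 20, D 23. C eliminated.
Round 3: B 53, D 23. B has a majority (≥39).

B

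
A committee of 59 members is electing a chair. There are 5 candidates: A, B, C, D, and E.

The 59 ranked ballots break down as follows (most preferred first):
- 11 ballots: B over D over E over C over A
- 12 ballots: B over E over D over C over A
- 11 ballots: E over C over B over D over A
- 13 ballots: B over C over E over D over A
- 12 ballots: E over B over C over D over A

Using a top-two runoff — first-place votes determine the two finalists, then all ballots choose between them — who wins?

Round 1 first-place votes: A 0, B 36, C 0, D 0, E 23. B and E advance.
Runoff: B is ranked above E on 36 ballots, E above B on 23.

B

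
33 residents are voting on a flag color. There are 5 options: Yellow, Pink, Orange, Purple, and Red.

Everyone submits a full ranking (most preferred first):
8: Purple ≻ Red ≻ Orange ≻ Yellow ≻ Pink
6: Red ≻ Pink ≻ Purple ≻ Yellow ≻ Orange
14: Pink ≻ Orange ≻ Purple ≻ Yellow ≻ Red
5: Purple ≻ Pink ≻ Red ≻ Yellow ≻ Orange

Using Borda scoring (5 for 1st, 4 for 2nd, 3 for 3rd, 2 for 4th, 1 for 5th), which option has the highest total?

Yellow: 8×2 + 6×2 + 14×2 + 5×2 = 66
Pink: 8×1 + 6×4 + 14×5 + 5×4 = 122
Orange: 8×3 + 6×1 + 14×4 + 5×1 = 91
Purple: 8×5 + 6×3 + 14×3 + 5×5 = 125
Red: 8×4 + 6×5 + 14×1 + 5×3 = 91

Purple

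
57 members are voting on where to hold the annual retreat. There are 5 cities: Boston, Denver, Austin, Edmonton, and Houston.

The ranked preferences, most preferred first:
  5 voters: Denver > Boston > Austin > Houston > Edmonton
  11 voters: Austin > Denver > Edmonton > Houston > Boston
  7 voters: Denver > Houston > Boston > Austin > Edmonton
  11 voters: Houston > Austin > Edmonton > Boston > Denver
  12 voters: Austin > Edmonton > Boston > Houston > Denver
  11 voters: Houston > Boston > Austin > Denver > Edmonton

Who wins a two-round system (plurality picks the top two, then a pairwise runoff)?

Houston

Round 1 first-place votes: Boston 0, Denver 12, Austin 23, Edmonton 0, Houston 22. Austin and Houston advance.
Runoff: Austin is ranked above Houston on 28 ballots, Houston above Austin on 29.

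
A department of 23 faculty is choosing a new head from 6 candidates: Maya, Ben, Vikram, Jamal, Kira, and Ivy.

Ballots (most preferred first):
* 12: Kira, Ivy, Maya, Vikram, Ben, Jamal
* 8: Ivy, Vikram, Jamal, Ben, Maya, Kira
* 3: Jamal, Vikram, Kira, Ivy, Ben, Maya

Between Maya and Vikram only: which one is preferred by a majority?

Maya

Maya is ranked above Vikram on 12 ballots; Vikram above Maya on 11.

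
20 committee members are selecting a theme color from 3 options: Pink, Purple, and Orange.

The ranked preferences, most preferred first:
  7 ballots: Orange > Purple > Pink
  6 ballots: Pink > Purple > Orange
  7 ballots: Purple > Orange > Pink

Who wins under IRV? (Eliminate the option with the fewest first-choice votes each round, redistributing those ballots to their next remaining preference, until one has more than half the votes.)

Purple

Round 1: Pink 6, Purple 7, Orange 7. Pink eliminated.
Round 2: Purple 13, Orange 7. Purple has a majority (≥11).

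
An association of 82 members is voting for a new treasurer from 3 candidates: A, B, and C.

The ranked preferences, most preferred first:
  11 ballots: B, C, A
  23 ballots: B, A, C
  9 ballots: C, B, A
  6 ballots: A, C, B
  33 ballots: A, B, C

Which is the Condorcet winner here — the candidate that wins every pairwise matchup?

B

B vs A: 43–39
B vs C: 67–15
B beats every other candidate.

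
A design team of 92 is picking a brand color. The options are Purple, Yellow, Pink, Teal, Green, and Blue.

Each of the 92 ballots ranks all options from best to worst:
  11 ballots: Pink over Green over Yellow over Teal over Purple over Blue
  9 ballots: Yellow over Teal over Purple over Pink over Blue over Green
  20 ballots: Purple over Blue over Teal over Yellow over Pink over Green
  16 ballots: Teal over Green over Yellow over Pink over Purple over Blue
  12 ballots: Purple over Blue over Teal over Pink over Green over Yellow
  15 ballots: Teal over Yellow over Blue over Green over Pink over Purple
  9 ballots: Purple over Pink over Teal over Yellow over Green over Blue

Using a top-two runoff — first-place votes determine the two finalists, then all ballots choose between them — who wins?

Round 1 first-place votes: Purple 41, Yellow 9, Pink 11, Teal 31, Green 0, Blue 0. Purple and Teal advance.
Runoff: Purple is ranked above Teal on 41 ballots, Teal above Purple on 51.

Teal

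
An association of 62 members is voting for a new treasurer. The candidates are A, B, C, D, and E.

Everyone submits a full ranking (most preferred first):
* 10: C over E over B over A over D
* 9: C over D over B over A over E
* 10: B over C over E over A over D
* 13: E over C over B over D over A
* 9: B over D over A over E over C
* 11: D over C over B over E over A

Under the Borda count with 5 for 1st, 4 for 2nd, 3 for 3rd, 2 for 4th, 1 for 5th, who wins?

C

A: 10×2 + 9×2 + 10×2 + 13×1 + 9×3 + 11×1 = 109
B: 10×3 + 9×3 + 10×5 + 13×3 + 9×5 + 11×3 = 224
C: 10×5 + 9×5 + 10×4 + 13×4 + 9×1 + 11×4 = 240
D: 10×1 + 9×4 + 10×1 + 13×2 + 9×4 + 11×5 = 173
E: 10×4 + 9×1 + 10×3 + 13×5 + 9×2 + 11×2 = 184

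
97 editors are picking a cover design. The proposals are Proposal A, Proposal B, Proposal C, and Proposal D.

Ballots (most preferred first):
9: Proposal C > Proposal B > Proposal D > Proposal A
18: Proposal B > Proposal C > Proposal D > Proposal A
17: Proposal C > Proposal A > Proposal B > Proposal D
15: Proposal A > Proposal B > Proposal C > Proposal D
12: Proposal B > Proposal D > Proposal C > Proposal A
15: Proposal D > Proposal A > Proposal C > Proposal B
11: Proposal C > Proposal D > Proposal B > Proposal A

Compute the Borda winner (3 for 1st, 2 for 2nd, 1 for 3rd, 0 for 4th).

Proposal A: 9×0 + 18×0 + 17×2 + 15×3 + 12×0 + 15×2 + 11×0 = 109
Proposal B: 9×2 + 18×3 + 17×1 + 15×2 + 12×3 + 15×0 + 11×1 = 166
Proposal C: 9×3 + 18×2 + 17×3 + 15×1 + 12×1 + 15×1 + 11×3 = 189
Proposal D: 9×1 + 18×1 + 17×0 + 15×0 + 12×2 + 15×3 + 11×2 = 118

Proposal C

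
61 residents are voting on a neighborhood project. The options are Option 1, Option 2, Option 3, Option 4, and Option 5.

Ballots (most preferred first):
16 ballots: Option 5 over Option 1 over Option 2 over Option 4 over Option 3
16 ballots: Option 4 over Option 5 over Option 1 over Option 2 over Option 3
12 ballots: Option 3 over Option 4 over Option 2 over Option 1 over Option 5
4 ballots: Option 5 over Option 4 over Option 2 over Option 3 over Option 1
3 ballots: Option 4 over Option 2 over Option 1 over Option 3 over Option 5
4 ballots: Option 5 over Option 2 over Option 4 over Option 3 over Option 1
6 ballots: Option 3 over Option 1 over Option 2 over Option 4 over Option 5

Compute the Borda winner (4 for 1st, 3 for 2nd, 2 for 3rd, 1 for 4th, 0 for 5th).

Option 1: 16×3 + 16×2 + 12×1 + 4×0 + 3×2 + 4×0 + 6×3 = 116
Option 2: 16×2 + 16×1 + 12×2 + 4×2 + 3×3 + 4×3 + 6×2 = 113
Option 3: 16×0 + 16×0 + 12×4 + 4×1 + 3×1 + 4×1 + 6×4 = 83
Option 4: 16×1 + 16×4 + 12×3 + 4×3 + 3×4 + 4×2 + 6×1 = 154
Option 5: 16×4 + 16×3 + 12×0 + 4×4 + 3×0 + 4×4 + 6×0 = 144

Option 4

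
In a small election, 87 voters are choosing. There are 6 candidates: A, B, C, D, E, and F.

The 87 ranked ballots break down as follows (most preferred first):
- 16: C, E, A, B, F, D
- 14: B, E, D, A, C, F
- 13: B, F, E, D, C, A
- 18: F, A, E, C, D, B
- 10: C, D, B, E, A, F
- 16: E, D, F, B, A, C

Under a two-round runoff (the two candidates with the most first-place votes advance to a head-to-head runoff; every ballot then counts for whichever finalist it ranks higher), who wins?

Round 1 first-place votes: A 0, B 27, C 26, D 0, E 16, F 18. B and C advance.
Runoff: B is ranked above C on 43 ballots, C above B on 44.

C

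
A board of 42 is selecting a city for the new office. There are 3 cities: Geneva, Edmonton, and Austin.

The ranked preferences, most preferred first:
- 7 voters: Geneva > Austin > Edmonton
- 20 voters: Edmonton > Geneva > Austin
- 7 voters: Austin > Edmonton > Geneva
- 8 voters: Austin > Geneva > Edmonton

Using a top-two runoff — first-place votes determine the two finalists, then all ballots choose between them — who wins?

Austin

Round 1 first-place votes: Geneva 7, Edmonton 20, Austin 15. Edmonton and Austin advance.
Runoff: Edmonton is ranked above Austin on 20 ballots, Austin above Edmonton on 22.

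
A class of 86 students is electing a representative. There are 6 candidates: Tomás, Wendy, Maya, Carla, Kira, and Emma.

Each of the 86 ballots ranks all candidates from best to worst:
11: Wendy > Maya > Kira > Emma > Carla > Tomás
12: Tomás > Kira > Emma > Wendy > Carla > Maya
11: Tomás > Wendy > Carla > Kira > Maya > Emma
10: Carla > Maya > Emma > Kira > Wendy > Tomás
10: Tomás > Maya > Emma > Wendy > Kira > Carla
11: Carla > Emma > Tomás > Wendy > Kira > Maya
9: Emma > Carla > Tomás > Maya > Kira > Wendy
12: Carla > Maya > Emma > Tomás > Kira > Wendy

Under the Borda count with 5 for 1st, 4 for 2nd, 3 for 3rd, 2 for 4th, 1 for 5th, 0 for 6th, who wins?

Carla

Tomás: 11×0 + 12×5 + 11×5 + 10×0 + 10×5 + 11×3 + 9×3 + 12×2 = 249
Wendy: 11×5 + 12×2 + 11×4 + 10×1 + 10×2 + 11×2 + 9×0 + 12×0 = 175
Maya: 11×4 + 12×0 + 11×1 + 10×4 + 10×4 + 11×0 + 9×2 + 12×4 = 201
Carla: 11×1 + 12×1 + 11×3 + 10×5 + 10×0 + 11×5 + 9×4 + 12×5 = 257
Kira: 11×3 + 12×4 + 11×2 + 10×2 + 10×1 + 11×1 + 9×1 + 12×1 = 165
Emma: 11×2 + 12×3 + 11×0 + 10×3 + 10×3 + 11×4 + 9×5 + 12×3 = 243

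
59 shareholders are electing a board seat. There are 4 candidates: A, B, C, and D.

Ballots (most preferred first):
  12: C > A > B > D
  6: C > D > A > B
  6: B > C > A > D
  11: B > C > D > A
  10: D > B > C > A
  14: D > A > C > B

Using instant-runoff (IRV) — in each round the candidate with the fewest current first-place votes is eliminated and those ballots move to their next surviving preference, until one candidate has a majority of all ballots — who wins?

Round 1: A 0, B 17, C 18, D 24. A eliminated.
Round 2: B 17, C 18, D 24. B eliminated.
Round 3: C 35, D 24. C has a majority (≥30).

C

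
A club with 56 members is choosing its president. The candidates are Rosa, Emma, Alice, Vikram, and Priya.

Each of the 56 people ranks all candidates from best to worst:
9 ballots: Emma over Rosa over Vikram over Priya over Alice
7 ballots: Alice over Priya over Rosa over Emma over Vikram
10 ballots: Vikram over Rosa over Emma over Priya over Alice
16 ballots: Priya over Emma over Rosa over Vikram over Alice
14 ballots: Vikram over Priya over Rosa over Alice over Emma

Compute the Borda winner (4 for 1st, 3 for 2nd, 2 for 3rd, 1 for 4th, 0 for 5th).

Rosa: 9×3 + 7×2 + 10×3 + 16×2 + 14×2 = 131
Emma: 9×4 + 7×1 + 10×2 + 16×3 + 14×0 = 111
Alice: 9×0 + 7×4 + 10×0 + 16×0 + 14×1 = 42
Vikram: 9×2 + 7×0 + 10×4 + 16×1 + 14×4 = 130
Priya: 9×1 + 7×3 + 10×1 + 16×4 + 14×3 = 146

Priya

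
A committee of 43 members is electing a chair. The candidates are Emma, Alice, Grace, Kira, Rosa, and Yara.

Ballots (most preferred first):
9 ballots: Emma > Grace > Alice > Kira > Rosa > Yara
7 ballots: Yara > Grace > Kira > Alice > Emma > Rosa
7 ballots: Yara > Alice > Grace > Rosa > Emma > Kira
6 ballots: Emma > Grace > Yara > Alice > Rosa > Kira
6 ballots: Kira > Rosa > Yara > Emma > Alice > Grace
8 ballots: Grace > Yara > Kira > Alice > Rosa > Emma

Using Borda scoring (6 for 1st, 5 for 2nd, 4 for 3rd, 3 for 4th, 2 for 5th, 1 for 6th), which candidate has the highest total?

Grace

Emma: 9×6 + 7×2 + 7×2 + 6×6 + 6×3 + 8×1 = 144
Alice: 9×4 + 7×3 + 7×5 + 6×3 + 6×2 + 8×3 = 146
Grace: 9×5 + 7×5 + 7×4 + 6×5 + 6×1 + 8×6 = 192
Kira: 9×3 + 7×4 + 7×1 + 6×1 + 6×6 + 8×4 = 136
Rosa: 9×2 + 7×1 + 7×3 + 6×2 + 6×5 + 8×2 = 104
Yara: 9×1 + 7×6 + 7×6 + 6×4 + 6×4 + 8×5 = 181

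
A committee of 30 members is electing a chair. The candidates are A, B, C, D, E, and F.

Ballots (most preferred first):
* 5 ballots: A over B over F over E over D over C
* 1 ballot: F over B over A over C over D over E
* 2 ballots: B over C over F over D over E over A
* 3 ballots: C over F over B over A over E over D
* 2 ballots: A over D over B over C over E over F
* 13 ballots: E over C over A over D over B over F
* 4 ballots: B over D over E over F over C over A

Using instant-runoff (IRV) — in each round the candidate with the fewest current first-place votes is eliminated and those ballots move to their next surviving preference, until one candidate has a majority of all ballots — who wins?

B

Round 1: A 7, B 6, C 3, D 0, E 13, F 1. D eliminated.
Round 2: A 7, B 6, C 3, E 13, F 1. F eliminated.
Round 3: A 7, B 7, C 3, E 13. C eliminated.
Round 4: A 7, B 10, E 13. A eliminated.
Round 5: B 17, E 13. B has a majority (≥16).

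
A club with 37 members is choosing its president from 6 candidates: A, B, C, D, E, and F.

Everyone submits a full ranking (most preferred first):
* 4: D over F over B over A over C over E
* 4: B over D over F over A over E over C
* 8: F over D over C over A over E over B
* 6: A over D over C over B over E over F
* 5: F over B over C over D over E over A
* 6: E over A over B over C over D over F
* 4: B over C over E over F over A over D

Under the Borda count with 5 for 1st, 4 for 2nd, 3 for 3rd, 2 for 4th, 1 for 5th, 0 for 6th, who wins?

D

A: 4×2 + 4×2 + 8×2 + 6×5 + 5×0 + 6×4 + 4×1 = 90
B: 4×3 + 4×5 + 8×0 + 6×2 + 5×4 + 6×3 + 4×5 = 102
C: 4×1 + 4×0 + 8×3 + 6×3 + 5×3 + 6×2 + 4×4 = 89
D: 4×5 + 4×4 + 8×4 + 6×4 + 5×2 + 6×1 + 4×0 = 108
E: 4×0 + 4×1 + 8×1 + 6×1 + 5×1 + 6×5 + 4×3 = 65
F: 4×4 + 4×3 + 8×5 + 6×0 + 5×5 + 6×0 + 4×2 = 101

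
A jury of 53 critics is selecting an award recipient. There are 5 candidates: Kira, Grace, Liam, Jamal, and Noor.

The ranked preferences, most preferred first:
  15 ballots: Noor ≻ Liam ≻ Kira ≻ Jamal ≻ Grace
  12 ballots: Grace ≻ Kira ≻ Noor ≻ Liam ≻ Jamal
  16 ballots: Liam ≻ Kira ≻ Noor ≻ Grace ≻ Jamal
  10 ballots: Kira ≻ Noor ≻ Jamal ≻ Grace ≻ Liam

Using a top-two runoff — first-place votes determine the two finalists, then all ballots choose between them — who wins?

Round 1 first-place votes: Kira 10, Grace 12, Liam 16, Jamal 0, Noor 15. Liam and Noor advance.
Runoff: Liam is ranked above Noor on 16 ballots, Noor above Liam on 37.

Noor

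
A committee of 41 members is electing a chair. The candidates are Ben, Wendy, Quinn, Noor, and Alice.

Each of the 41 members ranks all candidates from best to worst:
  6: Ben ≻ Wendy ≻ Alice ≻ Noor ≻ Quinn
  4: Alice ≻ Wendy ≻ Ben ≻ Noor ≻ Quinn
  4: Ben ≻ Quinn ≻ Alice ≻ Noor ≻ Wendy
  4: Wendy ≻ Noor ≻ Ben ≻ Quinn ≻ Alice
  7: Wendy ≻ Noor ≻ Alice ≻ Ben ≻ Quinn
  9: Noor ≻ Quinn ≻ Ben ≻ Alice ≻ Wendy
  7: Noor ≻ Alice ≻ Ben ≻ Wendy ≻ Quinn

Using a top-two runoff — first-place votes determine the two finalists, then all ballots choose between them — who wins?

Wendy

Round 1 first-place votes: Ben 10, Wendy 11, Quinn 0, Noor 16, Alice 4. Noor and Wendy advance.
Runoff: Noor is ranked above Wendy on 20 ballots, Wendy above Noor on 21.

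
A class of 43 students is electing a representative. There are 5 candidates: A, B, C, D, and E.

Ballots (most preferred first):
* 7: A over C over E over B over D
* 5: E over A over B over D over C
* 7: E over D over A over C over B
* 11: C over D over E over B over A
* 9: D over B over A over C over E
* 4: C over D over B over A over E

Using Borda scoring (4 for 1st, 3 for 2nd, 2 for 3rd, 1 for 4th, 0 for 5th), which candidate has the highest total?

D

A: 7×4 + 5×3 + 7×2 + 11×0 + 9×2 + 4×1 = 79
B: 7×1 + 5×2 + 7×0 + 11×1 + 9×3 + 4×2 = 63
C: 7×3 + 5×0 + 7×1 + 11×4 + 9×1 + 4×4 = 97
D: 7×0 + 5×1 + 7×3 + 11×3 + 9×4 + 4×3 = 107
E: 7×2 + 5×4 + 7×4 + 11×2 + 9×0 + 4×0 = 84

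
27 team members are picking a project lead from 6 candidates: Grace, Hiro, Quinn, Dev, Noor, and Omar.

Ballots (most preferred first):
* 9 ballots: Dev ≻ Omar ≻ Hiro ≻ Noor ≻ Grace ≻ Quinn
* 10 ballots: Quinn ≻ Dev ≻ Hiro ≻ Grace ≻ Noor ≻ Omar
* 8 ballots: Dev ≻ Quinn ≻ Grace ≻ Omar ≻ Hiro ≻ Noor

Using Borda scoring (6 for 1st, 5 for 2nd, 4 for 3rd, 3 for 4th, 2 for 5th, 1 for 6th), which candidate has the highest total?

Dev

Grace: 9×2 + 10×3 + 8×4 = 80
Hiro: 9×4 + 10×4 + 8×2 = 92
Quinn: 9×1 + 10×6 + 8×5 = 109
Dev: 9×6 + 10×5 + 8×6 = 152
Noor: 9×3 + 10×2 + 8×1 = 55
Omar: 9×5 + 10×1 + 8×3 = 79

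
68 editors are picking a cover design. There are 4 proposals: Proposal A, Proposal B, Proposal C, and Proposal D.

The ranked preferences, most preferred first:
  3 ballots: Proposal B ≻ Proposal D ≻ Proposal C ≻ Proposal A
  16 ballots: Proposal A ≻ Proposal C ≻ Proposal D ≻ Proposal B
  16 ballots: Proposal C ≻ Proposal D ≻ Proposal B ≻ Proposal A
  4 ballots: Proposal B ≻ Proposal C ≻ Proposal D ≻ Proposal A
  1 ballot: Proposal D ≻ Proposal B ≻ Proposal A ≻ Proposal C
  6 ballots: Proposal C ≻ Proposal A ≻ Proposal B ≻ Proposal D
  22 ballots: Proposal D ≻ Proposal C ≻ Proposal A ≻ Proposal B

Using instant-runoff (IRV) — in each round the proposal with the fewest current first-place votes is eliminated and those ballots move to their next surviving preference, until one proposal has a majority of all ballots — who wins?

Proposal C

Round 1: Proposal A 16, Proposal B 7, Proposal C 22, Proposal D 23. Proposal B eliminated.
Round 2: Proposal A 16, Proposal C 26, Proposal D 26. Proposal A eliminated.
Round 3: Proposal C 42, Proposal D 26. Proposal C has a majority (≥35).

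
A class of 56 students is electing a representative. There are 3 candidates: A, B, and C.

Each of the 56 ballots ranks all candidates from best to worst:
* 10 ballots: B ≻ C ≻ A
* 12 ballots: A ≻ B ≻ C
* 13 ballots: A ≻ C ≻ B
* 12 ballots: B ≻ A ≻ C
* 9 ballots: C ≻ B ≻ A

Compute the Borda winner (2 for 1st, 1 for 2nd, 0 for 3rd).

B

A: 10×0 + 12×2 + 13×2 + 12×1 + 9×0 = 62
B: 10×2 + 12×1 + 13×0 + 12×2 + 9×1 = 65
C: 10×1 + 12×0 + 13×1 + 12×0 + 9×2 = 41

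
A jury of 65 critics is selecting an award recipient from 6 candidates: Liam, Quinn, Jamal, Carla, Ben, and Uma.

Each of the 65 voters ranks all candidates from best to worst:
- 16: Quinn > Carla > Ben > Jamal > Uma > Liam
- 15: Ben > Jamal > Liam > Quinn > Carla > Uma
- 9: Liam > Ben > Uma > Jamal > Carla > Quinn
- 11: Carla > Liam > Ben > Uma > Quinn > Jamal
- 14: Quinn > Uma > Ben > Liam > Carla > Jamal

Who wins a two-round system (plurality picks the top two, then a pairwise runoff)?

Round 1 first-place votes: Liam 9, Quinn 30, Jamal 0, Carla 11, Ben 15, Uma 0. Quinn and Ben advance.
Runoff: Quinn is ranked above Ben on 30 ballots, Ben above Quinn on 35.

Ben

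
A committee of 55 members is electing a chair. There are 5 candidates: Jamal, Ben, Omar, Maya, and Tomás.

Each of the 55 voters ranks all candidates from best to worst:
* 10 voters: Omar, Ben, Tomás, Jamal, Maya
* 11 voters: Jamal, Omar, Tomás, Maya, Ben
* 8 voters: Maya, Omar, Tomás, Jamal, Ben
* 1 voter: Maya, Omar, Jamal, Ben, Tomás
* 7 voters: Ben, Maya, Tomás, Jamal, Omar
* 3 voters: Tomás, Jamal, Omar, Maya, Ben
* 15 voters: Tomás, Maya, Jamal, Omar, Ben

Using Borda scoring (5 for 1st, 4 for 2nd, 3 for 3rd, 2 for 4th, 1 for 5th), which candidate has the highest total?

Jamal: 10×2 + 11×5 + 8×2 + 1×3 + 7×2 + 3×4 + 15×3 = 165
Ben: 10×4 + 11×1 + 8×1 + 1×2 + 7×5 + 3×1 + 15×1 = 114
Omar: 10×5 + 11×4 + 8×4 + 1×4 + 7×1 + 3×3 + 15×2 = 176
Maya: 10×1 + 11×2 + 8×5 + 1×5 + 7×4 + 3×2 + 15×4 = 171
Tomás: 10×3 + 11×3 + 8×3 + 1×1 + 7×3 + 3×5 + 15×5 = 199

Tomás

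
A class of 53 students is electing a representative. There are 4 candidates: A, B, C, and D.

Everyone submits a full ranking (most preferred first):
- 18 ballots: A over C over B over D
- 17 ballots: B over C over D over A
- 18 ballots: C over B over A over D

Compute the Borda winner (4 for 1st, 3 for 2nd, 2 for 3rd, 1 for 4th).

A: 18×4 + 17×1 + 18×2 = 125
B: 18×2 + 17×4 + 18×3 = 158
C: 18×3 + 17×3 + 18×4 = 177
D: 18×1 + 17×2 + 18×1 = 70

C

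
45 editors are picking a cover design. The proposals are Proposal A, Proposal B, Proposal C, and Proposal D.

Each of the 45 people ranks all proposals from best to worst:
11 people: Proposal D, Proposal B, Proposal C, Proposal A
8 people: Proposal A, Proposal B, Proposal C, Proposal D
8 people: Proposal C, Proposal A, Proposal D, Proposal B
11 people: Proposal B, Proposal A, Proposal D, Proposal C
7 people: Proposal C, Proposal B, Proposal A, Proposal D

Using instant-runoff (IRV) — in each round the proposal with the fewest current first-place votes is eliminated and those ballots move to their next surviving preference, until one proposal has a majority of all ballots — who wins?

Round 1: Proposal A 8, Proposal B 11, Proposal C 15, Proposal D 11. Proposal A eliminated.
Round 2: Proposal B 19, Proposal C 15, Proposal D 11. Proposal D eliminated.
Round 3: Proposal B 30, Proposal C 15. Proposal B has a majority (≥23).

Proposal B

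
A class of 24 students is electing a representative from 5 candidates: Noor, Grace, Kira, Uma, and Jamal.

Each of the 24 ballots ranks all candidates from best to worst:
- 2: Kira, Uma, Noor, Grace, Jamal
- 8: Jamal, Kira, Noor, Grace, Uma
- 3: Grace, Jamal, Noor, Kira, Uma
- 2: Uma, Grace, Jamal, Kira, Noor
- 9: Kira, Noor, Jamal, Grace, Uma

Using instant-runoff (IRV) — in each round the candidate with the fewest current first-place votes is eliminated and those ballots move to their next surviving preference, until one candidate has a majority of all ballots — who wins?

Round 1: Noor 0, Grace 3, Kira 11, Uma 2, Jamal 8. Noor eliminated.
Round 2: Grace 3, Kira 11, Uma 2, Jamal 8. Uma eliminated.
Round 3: Grace 5, Kira 11, Jamal 8. Grace eliminated.
Round 4: Kira 11, Jamal 13. Jamal has a majority (≥13).

Jamal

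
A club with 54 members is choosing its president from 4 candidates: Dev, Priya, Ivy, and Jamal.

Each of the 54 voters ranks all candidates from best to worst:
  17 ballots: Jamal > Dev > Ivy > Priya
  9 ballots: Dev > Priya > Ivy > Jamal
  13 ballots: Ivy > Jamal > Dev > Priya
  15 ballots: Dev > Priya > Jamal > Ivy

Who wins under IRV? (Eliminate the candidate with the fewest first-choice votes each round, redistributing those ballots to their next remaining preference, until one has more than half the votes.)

Jamal

Round 1: Dev 24, Priya 0, Ivy 13, Jamal 17. Priya eliminated.
Round 2: Dev 24, Ivy 13, Jamal 17. Ivy eliminated.
Round 3: Dev 24, Jamal 30. Jamal has a majority (≥28).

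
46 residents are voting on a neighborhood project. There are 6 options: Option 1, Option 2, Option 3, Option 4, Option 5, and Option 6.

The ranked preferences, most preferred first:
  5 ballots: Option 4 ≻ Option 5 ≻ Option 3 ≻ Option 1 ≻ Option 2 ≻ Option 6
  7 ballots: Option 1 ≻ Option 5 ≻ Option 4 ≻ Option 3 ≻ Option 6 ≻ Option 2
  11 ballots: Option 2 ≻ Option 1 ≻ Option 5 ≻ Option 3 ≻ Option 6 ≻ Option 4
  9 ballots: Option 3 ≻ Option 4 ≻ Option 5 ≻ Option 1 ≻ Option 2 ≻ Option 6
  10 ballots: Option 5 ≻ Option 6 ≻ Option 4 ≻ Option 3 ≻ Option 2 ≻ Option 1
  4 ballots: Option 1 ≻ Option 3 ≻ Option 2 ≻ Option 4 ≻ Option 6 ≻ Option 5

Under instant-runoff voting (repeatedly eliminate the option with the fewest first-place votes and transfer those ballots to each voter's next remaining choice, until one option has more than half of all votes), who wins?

Round 1: Option 1 11, Option 2 11, Option 3 9, Option 4 5, Option 5 10, Option 6 0. Option 6 eliminated.
Round 2: Option 1 11, Option 2 11, Option 3 9, Option 4 5, Option 5 10. Option 4 eliminated.
Round 3: Option 1 11, Option 2 11, Option 3 9, Option 5 15. Option 3 eliminated.
Round 4: Option 1 11, Option 2 11, Option 5 24. Option 5 has a majority (≥24).

Option 5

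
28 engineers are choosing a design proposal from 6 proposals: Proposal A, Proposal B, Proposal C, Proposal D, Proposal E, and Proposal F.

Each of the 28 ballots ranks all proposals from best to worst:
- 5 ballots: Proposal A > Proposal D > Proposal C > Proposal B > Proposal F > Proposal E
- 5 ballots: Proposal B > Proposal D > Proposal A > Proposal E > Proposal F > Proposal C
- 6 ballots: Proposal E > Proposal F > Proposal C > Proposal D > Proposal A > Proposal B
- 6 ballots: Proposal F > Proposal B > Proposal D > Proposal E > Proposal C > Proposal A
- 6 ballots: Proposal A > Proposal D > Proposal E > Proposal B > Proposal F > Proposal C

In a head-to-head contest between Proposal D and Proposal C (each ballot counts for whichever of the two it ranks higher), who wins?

Proposal D

Proposal D is ranked above Proposal C on 22 ballots; Proposal C above Proposal D on 6.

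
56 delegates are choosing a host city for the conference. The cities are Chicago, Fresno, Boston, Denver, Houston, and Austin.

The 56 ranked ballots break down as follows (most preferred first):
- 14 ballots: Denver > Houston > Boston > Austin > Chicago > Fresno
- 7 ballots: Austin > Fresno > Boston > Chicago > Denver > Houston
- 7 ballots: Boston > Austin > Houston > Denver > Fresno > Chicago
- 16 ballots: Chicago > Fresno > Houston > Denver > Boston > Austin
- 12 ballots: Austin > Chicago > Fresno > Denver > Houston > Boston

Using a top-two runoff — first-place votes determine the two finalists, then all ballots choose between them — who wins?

Austin

Round 1 first-place votes: Chicago 16, Fresno 0, Boston 7, Denver 14, Houston 0, Austin 19. Austin and Chicago advance.
Runoff: Austin is ranked above Chicago on 40 ballots, Chicago above Austin on 16.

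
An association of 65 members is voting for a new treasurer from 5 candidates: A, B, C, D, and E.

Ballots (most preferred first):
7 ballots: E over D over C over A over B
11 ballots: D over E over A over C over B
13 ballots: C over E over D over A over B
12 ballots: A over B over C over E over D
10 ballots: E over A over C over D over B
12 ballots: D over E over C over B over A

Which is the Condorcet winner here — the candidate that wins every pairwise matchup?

E vs A: 53–12
E vs B: 53–12
E vs C: 40–25
E vs D: 42–23
E beats every other candidate.

E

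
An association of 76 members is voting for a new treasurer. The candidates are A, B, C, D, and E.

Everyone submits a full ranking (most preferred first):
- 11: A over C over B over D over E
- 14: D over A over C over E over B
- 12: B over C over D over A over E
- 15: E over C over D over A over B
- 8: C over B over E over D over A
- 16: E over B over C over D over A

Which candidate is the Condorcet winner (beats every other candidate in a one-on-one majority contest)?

C

C vs A: 51–25
C vs B: 48–28
C vs D: 62–14
C vs E: 45–31
C beats every other candidate.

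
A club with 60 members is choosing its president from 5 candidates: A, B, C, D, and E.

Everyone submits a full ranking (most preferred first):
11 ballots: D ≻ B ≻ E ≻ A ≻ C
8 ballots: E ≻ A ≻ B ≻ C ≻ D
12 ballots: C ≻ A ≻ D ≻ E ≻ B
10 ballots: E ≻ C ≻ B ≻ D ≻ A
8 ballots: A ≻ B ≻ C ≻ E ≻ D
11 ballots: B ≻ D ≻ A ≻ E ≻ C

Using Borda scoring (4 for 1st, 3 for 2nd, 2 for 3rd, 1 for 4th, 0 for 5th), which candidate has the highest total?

A: 11×1 + 8×3 + 12×3 + 10×0 + 8×4 + 11×2 = 125
B: 11×3 + 8×2 + 12×0 + 10×2 + 8×3 + 11×4 = 137
C: 11×0 + 8×1 + 12×4 + 10×3 + 8×2 + 11×0 = 102
D: 11×4 + 8×0 + 12×2 + 10×1 + 8×0 + 11×3 = 111
E: 11×2 + 8×4 + 12×1 + 10×4 + 8×1 + 11×1 = 125

B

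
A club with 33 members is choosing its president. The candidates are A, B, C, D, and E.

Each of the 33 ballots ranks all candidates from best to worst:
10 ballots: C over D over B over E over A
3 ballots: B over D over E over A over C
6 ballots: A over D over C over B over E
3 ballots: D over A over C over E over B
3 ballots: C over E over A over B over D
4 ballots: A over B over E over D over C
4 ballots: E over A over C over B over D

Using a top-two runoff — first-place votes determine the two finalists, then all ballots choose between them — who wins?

Round 1 first-place votes: A 10, B 3, C 13, D 3, E 4. C and A advance.
Runoff: C is ranked above A on 13 ballots, A above C on 20.

A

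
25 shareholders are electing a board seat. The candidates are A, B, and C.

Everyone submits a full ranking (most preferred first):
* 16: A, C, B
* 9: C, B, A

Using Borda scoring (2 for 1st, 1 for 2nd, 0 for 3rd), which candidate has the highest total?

A: 16×2 + 9×0 = 32
B: 16×0 + 9×1 = 9
C: 16×1 + 9×2 = 34

C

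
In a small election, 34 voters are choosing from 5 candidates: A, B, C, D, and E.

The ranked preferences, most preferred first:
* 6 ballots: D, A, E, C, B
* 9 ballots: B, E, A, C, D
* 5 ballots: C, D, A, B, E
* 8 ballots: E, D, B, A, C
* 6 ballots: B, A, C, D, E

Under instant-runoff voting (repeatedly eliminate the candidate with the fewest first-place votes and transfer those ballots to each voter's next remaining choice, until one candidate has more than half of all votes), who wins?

D

Round 1: A 0, B 15, C 5, D 6, E 8. A eliminated.
Round 2: B 15, C 5, D 6, E 8. C eliminated.
Round 3: B 15, D 11, E 8. E eliminated.
Round 4: B 15, D 19. D has a majority (≥18).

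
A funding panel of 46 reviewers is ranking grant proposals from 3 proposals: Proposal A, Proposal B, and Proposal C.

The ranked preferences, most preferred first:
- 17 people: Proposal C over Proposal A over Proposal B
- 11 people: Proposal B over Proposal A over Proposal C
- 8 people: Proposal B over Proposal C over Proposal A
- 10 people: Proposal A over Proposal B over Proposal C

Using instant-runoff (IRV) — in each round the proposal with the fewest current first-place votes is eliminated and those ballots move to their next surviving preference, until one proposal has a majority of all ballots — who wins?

Round 1: Proposal A 10, Proposal B 19, Proposal C 17. Proposal A eliminated.
Round 2: Proposal B 29, Proposal C 17. Proposal B has a majority (≥24).

Proposal B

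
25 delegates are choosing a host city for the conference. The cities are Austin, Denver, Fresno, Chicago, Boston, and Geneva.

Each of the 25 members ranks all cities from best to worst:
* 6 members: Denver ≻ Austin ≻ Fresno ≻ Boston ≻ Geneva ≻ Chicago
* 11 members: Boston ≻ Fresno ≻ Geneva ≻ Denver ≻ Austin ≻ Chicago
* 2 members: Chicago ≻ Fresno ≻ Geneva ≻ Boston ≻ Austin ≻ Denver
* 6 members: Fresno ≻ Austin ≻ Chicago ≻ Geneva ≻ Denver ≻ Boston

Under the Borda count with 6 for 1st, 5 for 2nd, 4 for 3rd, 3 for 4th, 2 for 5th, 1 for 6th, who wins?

Fresno

Austin: 6×5 + 11×2 + 2×2 + 6×5 = 86
Denver: 6×6 + 11×3 + 2×1 + 6×2 = 83
Fresno: 6×4 + 11×5 + 2×5 + 6×6 = 125
Chicago: 6×1 + 11×1 + 2×6 + 6×4 = 53
Boston: 6×3 + 11×6 + 2×3 + 6×1 = 96
Geneva: 6×2 + 11×4 + 2×4 + 6×3 = 82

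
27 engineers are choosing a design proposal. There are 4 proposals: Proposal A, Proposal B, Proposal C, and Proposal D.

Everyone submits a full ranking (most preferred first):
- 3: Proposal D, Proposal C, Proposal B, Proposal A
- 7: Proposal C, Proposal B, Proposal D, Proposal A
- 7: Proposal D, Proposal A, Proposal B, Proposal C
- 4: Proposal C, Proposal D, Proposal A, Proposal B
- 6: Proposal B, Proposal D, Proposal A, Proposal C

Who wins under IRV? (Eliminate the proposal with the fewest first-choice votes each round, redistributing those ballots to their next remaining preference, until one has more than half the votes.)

Proposal D

Round 1: Proposal A 0, Proposal B 6, Proposal C 11, Proposal D 10. Proposal A eliminated.
Round 2: Proposal B 6, Proposal C 11, Proposal D 10. Proposal B eliminated.
Round 3: Proposal C 11, Proposal D 16. Proposal D has a majority (≥14).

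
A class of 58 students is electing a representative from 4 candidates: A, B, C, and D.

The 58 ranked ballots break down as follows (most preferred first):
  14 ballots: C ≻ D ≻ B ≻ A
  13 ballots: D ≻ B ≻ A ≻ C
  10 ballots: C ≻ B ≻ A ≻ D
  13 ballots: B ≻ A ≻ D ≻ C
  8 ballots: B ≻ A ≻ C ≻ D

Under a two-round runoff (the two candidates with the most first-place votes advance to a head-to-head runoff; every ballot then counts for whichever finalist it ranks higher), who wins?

B

Round 1 first-place votes: A 0, B 21, C 24, D 13. C and B advance.
Runoff: C is ranked above B on 24 ballots, B above C on 34.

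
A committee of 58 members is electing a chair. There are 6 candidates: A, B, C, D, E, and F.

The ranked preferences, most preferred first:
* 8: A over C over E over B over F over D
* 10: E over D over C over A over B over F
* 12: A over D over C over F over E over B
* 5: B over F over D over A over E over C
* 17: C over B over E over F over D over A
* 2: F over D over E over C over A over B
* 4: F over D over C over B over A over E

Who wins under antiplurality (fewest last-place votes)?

Last-place votes: A 17, B 14, C 5, D 8, E 4, F 10.

E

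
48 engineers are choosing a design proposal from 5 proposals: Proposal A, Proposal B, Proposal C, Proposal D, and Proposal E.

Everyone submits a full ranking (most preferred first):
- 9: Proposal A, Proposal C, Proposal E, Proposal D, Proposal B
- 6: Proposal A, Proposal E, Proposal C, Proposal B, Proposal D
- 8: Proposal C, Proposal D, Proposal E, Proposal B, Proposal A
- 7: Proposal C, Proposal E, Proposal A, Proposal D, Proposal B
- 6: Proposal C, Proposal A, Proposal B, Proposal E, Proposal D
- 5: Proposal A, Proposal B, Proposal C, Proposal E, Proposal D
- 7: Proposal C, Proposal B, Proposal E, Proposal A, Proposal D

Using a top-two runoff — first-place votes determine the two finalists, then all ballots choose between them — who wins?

Proposal C

Round 1 first-place votes: Proposal A 20, Proposal B 0, Proposal C 28, Proposal D 0, Proposal E 0. Proposal C and Proposal A advance.
Runoff: Proposal C is ranked above Proposal A on 28 ballots, Proposal A above Proposal C on 20.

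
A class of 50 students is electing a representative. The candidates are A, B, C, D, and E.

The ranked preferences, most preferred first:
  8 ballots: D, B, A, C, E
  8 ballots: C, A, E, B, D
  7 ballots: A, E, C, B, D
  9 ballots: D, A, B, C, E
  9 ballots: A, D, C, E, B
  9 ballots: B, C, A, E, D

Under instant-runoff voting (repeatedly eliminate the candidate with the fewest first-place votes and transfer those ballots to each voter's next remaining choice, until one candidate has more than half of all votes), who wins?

A

Round 1: A 16, B 9, C 8, D 17, E 0. E eliminated.
Round 2: A 16, B 9, C 8, D 17. C eliminated.
Round 3: A 24, B 9, D 17. B eliminated.
Round 4: A 33, D 17. A has a majority (≥26).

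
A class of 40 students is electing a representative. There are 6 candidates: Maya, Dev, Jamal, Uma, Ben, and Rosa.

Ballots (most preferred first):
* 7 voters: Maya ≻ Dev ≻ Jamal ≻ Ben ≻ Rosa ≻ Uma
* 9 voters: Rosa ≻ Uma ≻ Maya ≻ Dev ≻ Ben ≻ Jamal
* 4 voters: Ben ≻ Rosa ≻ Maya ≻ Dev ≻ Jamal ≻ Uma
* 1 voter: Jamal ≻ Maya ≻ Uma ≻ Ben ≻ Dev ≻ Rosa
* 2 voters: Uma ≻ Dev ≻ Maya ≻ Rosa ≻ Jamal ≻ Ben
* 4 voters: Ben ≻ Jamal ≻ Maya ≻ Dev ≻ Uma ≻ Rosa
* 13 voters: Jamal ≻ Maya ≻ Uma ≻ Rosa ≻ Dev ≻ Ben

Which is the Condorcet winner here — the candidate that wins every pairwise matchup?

Maya vs Dev: 38–2
Maya vs Jamal: 22–18
Maya vs Uma: 29–11
Maya vs Ben: 32–8
Maya vs Rosa: 27–13
Maya beats every other candidate.

Maya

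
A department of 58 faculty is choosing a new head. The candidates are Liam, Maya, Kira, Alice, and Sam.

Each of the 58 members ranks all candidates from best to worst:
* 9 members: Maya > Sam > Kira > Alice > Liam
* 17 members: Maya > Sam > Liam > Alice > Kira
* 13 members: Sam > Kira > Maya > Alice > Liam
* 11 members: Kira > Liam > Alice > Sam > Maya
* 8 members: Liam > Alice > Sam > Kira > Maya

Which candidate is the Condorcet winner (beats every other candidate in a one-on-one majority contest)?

Sam

Sam vs Liam: 39–19
Sam vs Maya: 32–26
Sam vs Kira: 47–11
Sam vs Alice: 39–19
Sam beats every other candidate.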